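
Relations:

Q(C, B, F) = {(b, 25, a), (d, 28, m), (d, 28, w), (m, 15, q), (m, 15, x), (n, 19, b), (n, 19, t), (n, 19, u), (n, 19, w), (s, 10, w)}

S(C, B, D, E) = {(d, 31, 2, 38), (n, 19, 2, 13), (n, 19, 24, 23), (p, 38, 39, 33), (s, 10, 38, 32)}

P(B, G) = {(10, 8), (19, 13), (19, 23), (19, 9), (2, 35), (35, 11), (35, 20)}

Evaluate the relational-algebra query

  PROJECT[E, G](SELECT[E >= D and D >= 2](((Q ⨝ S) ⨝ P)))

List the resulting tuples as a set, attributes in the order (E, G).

{(13, 13), (13, 23), (13, 9)}

Natural join on C, B: {(n, 19, b, 2, 13), (n, 19, b, 24, 23), (n, 19, t, 2, 13), (n, 19, t, 24, 23), (n, 19, u, 2, 13), (n, 19, u, 24, 23), (n, 19, w, 2, 13), (n, 19, w, 24, 23), (s, 10, w, 38, 32)}
Natural join on B: {(n, 19, b, 2, 13, 13), (n, 19, b, 2, 13, 23), (n, 19, b, 2, 13, 9), (n, 19, b, 24, 23, 13), (n, 19, b, 24, 23, 23), (n, 19, b, 24, 23, 9), (n, 19, t, 2, 13, 13), (n, 19, t, 2, 13, 23), (n, 19, t, 2, 13, 9), (n, 19, t, 24, 23, 13), (n, 19, t, 24, 23, 23), (n, 19, t, 24, 23, 9), (n, 19, u, 2, 13, 13), (n, 19, u, 2, 13, 23), (n, 19, u, 2, 13, 9), (n, 19, u, 24, 23, 13), (n, 19, u, 24, 23, 23), (n, 19, u, 24, 23, 9), (n, 19, w, 2, 13, 13), (n, 19, w, 2, 13, 23), (n, 19, w, 2, 13, 9), (n, 19, w, 24, 23, 13), (n, 19, w, 24, 23, 23), (n, 19, w, 24, 23, 9), (s, 10, w, 38, 32, 8)}
σ[E >= D and D >= 2]: keep tuples satisfying E >= D and D >= 2 → {(n, 19, b, 2, 13, 13), (n, 19, b, 2, 13, 23), (n, 19, b, 2, 13, 9), (n, 19, t, 2, 13, 13), (n, 19, t, 2, 13, 23), (n, 19, t, 2, 13, 9), (n, 19, u, 2, 13, 13), (n, 19, u, 2, 13, 23), (n, 19, u, 2, 13, 9), (n, 19, w, 2, 13, 13), (n, 19, w, 2, 13, 23), (n, 19, w, 2, 13, 9)}
π[E, G]: project onto (E, G) (9 duplicate(s) eliminated) → {(13, 13), (13, 23), (13, 9)}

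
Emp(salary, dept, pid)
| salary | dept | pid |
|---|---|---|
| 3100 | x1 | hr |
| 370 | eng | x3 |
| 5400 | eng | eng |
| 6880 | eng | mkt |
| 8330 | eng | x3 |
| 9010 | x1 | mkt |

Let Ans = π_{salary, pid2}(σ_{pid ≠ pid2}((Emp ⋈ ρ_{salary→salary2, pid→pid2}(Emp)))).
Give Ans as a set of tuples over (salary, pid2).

ρ[salary→salary2, pid→pid2]: schema becomes (salary2, dept, pid2); tuples unchanged.
Emp ⋈ ρ_{salary→salary2, pid→pid2}(Emp) (natural join on dept): {(3100, x1, hr, 3100, hr), (3100, x1, hr, 9010, mkt), (370, eng, x3, 370, x3), (370, eng, x3, 5400, eng), (370, eng, x3, 6880, mkt), (370, eng, x3, 8330, x3), (5400, eng, eng, 370, x3), (5400, eng, eng, 5400, eng), (5400, eng, eng, 6880, mkt), (5400, eng, eng, 8330, x3), (6880, eng, mkt, 370, x3), (6880, eng, mkt, 5400, eng), (6880, eng, mkt, 6880, mkt), (6880, eng, mkt, 8330, x3), (8330, eng, x3, 370, x3), (8330, eng, x3, 5400, eng), (8330, eng, x3, 6880, mkt), (8330, eng, x3, 8330, x3), (9010, x1, mkt, 3100, hr), (9010, x1, mkt, 9010, mkt)}
σ[pid ≠ pid2]: keep tuples satisfying pid ≠ pid2 → {(3100, x1, hr, 9010, mkt), (370, eng, x3, 5400, eng), (370, eng, x3, 6880, mkt), (5400, eng, eng, 370, x3), (5400, eng, eng, 6880, mkt), (5400, eng, eng, 8330, x3), (6880, eng, mkt, 370, x3), (6880, eng, mkt, 5400, eng), (6880, eng, mkt, 8330, x3), (8330, eng, x3, 5400, eng), (8330, eng, x3, 6880, mkt), (9010, x1, mkt, 3100, hr)}
π[salary, pid2]: project onto (salary, pid2) (2 duplicate(s) eliminated) → {(3100, mkt), (370, eng), (370, mkt), (5400, mkt), (5400, x3), (6880, eng), (6880, x3), (8330, eng), (8330, mkt), (9010, hr)}

{(3100, mkt), (370, eng), (370, mkt), (5400, mkt), (5400, x3), (6880, eng), (6880, x3), (8330, eng), (8330, mkt), (9010, hr)}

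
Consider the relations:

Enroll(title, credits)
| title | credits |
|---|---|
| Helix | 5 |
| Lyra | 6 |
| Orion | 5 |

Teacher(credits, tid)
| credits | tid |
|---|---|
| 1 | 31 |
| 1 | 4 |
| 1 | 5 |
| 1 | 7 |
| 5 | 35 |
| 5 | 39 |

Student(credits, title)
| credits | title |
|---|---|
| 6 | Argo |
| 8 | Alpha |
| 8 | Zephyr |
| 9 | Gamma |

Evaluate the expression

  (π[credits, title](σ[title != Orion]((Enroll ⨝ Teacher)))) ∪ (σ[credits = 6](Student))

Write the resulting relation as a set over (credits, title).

Joining Enroll and Teacher on credits yields {(Helix, 5, 35), (Helix, 5, 39), (Orion, 5, 35), (Orion, 5, 39)}.
Apply σ_{title != Orion}; surviving tuples: {(Helix, 5, 35), (Helix, 5, 39)}
Projecting to credits, title (1 duplicate(s) eliminated): {(5, Helix)}
Apply σ_{credits = 6}; surviving tuples: {(6, Argo)}
Taking the union: {(5, Helix), (6, Argo)}

{(5, Helix), (6, Argo)}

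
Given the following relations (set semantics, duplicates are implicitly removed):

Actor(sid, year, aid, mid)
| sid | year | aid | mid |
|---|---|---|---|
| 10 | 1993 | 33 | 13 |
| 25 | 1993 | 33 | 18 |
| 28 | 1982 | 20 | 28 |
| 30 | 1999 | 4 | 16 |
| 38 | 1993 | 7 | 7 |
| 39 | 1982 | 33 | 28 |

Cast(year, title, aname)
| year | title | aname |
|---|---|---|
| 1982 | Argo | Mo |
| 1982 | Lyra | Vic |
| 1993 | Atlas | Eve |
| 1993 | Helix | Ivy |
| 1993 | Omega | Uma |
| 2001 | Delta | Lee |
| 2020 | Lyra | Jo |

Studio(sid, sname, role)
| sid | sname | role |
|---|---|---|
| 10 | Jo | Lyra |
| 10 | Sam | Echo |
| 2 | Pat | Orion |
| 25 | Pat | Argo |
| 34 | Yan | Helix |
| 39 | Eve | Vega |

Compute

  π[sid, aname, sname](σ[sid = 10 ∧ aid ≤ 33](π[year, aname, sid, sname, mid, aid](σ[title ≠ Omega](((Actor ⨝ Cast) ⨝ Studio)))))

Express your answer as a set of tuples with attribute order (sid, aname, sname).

Joining Actor and Cast on year yields {(10, 1993, 33, 13, Atlas, Eve), (10, 1993, 33, 13, Helix, Ivy), (10, 1993, 33, 13, Omega, Uma), (25, 1993, 33, 18, Atlas, Eve), (25, 1993, 33, 18, Helix, Ivy), (25, 1993, 33, 18, Omega, Uma), (28, 1982, 20, 28, Argo, Mo), (28, 1982, 20, 28, Lyra, Vic), (38, 1993, 7, 7, Atlas, Eve), (38, 1993, 7, 7, Helix, Ivy), (38, 1993, 7, 7, Omega, Uma), (39, 1982, 33, 28, Argo, Mo), (39, 1982, 33, 28, Lyra, Vic)}.
Joining (Actor ⨝ Cast) and Studio on sid yields {(10, 1993, 33, 13, Atlas, Eve, Jo, Lyra), (10, 1993, 33, 13, Atlas, Eve, Sam, Echo), (10, 1993, 33, 13, Helix, Ivy, Jo, Lyra), (10, 1993, 33, 13, Helix, Ivy, Sam, Echo), (10, 1993, 33, 13, Omega, Uma, Jo, Lyra), (10, 1993, 33, 13, Omega, Uma, Sam, Echo), (25, 1993, 33, 18, Atlas, Eve, Pat, Argo), (25, 1993, 33, 18, Helix, Ivy, Pat, Argo), (25, 1993, 33, 18, Omega, Uma, Pat, Argo), (39, 1982, 33, 28, Argo, Mo, Eve, Vega), (39, 1982, 33, 28, Lyra, Vic, Eve, Vega)}.
σ[title ≠ Omega]: keep tuples satisfying title ≠ Omega → {(10, 1993, 33, 13, Atlas, Eve, Jo, Lyra), (10, 1993, 33, 13, Atlas, Eve, Sam, Echo), (10, 1993, 33, 13, Helix, Ivy, Jo, Lyra), (10, 1993, 33, 13, Helix, Ivy, Sam, Echo), (25, 1993, 33, 18, Atlas, Eve, Pat, Argo), (25, 1993, 33, 18, Helix, Ivy, Pat, Argo), (39, 1982, 33, 28, Argo, Mo, Eve, Vega), (39, 1982, 33, 28, Lyra, Vic, Eve, Vega)}
π[year, aname, sid, sname, mid, aid]: project onto (year, aname, sid, sname, mid, aid) → {(1982, Mo, 39, Eve, 28, 33), (1982, Vic, 39, Eve, 28, 33), (1993, Eve, 10, Jo, 13, 33), (1993, Eve, 10, Sam, 13, 33), (1993, Eve, 25, Pat, 18, 33), (1993, Ivy, 10, Jo, 13, 33), (1993, Ivy, 10, Sam, 13, 33), (1993, Ivy, 25, Pat, 18, 33)}
σ[sid = 10 ∧ aid ≤ 33]: keep tuples satisfying sid = 10 ∧ aid ≤ 33 → {(1993, Eve, 10, Jo, 13, 33), (1993, Eve, 10, Sam, 13, 33), (1993, Ivy, 10, Jo, 13, 33), (1993, Ivy, 10, Sam, 13, 33)}
π[sid, aname, sname]: project onto (sid, aname, sname) → {(10, Eve, Jo), (10, Eve, Sam), (10, Ivy, Jo), (10, Ivy, Sam)}

{(10, Eve, Jo), (10, Eve, Sam), (10, Ivy, Jo), (10, Ivy, Sam)}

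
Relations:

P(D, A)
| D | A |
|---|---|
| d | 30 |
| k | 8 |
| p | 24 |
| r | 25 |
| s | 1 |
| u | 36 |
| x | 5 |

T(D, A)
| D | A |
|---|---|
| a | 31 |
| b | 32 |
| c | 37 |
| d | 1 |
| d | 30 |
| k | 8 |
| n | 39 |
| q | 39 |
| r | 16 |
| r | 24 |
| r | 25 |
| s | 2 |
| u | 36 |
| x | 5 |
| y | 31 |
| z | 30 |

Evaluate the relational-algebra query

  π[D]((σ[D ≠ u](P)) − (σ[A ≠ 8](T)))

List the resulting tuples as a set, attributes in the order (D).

{k, p, s}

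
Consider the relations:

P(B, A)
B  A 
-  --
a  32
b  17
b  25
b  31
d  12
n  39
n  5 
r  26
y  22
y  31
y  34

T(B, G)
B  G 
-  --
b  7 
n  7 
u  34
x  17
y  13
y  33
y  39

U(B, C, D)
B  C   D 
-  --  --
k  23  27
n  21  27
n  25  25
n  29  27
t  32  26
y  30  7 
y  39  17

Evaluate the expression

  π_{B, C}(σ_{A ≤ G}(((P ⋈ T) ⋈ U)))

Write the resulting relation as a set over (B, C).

{(n, 21), (n, 25), (n, 29), (y, 30), (y, 39)}

P ⋈ T (natural join on B): {(b, 17, 7), (b, 25, 7), (b, 31, 7), (n, 39, 7), (n, 5, 7), (y, 22, 13), (y, 22, 33), (y, 22, 39), (y, 31, 13), (y, 31, 33), (y, 31, 39), (y, 34, 13), (y, 34, 33), (y, 34, 39)}
(P ⋈ T) ⋈ U (natural join on B): {(n, 39, 7, 21, 27), (n, 39, 7, 25, 25), (n, 39, 7, 29, 27), (n, 5, 7, 21, 27), (n, 5, 7, 25, 25), (n, 5, 7, 29, 27), (y, 22, 13, 30, 7), (y, 22, 13, 39, 17), (y, 22, 33, 30, 7), (y, 22, 33, 39, 17), (y, 22, 39, 30, 7), (y, 22, 39, 39, 17), (y, 31, 13, 30, 7), (y, 31, 13, 39, 17), (y, 31, 33, 30, 7), (y, 31, 33, 39, 17), (y, 31, 39, 30, 7), (y, 31, 39, 39, 17), (y, 34, 13, 30, 7), (y, 34, 13, 39, 17), (y, 34, 33, 30, 7), (y, 34, 33, 39, 17), (y, 34, 39, 30, 7), (y, 34, 39, 39, 17)}
Apply σ_{A ≤ G}; surviving tuples: {(n, 5, 7, 21, 27), (n, 5, 7, 25, 25), (n, 5, 7, 29, 27), (y, 22, 33, 30, 7), (y, 22, 33, 39, 17), (y, 22, 39, 30, 7), (y, 22, 39, 39, 17), (y, 31, 33, 30, 7), (y, 31, 33, 39, 17), (y, 31, 39, 30, 7), (y, 31, 39, 39, 17), (y, 34, 39, 30, 7), (y, 34, 39, 39, 17)}
π_{B, C} gives {(n, 21), (n, 25), (n, 29), (y, 30), (y, 39)} (8 duplicate(s) eliminated).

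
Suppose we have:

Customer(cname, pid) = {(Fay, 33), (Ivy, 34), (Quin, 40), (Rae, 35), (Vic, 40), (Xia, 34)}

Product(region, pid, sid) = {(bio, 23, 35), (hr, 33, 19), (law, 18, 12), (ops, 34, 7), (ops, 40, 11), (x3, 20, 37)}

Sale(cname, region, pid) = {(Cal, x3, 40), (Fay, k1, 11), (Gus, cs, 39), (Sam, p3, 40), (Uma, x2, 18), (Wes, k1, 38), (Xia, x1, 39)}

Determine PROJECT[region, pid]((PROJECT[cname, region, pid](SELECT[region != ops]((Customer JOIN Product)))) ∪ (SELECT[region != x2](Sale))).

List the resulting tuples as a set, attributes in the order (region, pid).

{(cs, 39), (hr, 33), (k1, 11), (k1, 38), (p3, 40), (x1, 39), (x3, 40)}

Customer ⋈ Product (natural join on pid): {(Fay, 33, hr, 19), (Ivy, 34, ops, 7), (Quin, 40, ops, 11), (Vic, 40, ops, 11), (Xia, 34, ops, 7)}
Selection region != ops: {(Fay, 33, hr, 19)}
π_{cname, region, pid} gives {(Fay, hr, 33)}.
Selection region != x2: {(Cal, x3, 40), (Fay, k1, 11), (Gus, cs, 39), (Sam, p3, 40), (Wes, k1, 38), (Xia, x1, 39)}
Set union of the two operands is {(Cal, x3, 40), (Fay, hr, 33), (Fay, k1, 11), (Gus, cs, 39), (Sam, p3, 40), (Wes, k1, 38), (Xia, x1, 39)}.
π_{region, pid} gives {(cs, 39), (hr, 33), (k1, 11), (k1, 38), (p3, 40), (x1, 39), (x3, 40)}.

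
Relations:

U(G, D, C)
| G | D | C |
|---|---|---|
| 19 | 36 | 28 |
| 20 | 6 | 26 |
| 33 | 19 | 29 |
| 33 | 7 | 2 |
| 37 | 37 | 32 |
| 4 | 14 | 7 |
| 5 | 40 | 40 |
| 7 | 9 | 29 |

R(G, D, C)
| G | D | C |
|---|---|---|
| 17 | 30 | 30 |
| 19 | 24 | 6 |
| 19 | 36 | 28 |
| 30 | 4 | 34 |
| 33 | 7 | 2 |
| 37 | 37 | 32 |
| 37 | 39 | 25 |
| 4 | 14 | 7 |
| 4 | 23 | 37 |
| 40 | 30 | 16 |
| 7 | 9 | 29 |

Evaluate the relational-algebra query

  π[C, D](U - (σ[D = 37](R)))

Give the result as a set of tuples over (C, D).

{(2, 7), (26, 6), (28, 36), (29, 19), (29, 9), (40, 40), (7, 14)}

Apply σ_{D = 37}; surviving tuples: {(37, 37, 32)}
Taking the difference: {(19, 36, 28), (20, 6, 26), (33, 19, 29), (33, 7, 2), (4, 14, 7), (5, 40, 40), (7, 9, 29)}
Keep only column(s) C, D: {(2, 7), (26, 6), (28, 36), (29, 19), (29, 9), (40, 40), (7, 14)}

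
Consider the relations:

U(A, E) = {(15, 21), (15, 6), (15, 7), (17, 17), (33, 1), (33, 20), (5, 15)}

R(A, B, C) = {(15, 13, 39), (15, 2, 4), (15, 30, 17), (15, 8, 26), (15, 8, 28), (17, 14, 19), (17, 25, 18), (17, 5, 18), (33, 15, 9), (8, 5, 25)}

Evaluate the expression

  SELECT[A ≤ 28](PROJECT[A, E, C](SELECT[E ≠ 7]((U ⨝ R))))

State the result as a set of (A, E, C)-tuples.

U ⋈ R (natural join on A): {(15, 21, 13, 39), (15, 21, 2, 4), (15, 21, 30, 17), (15, 21, 8, 26), (15, 21, 8, 28), (15, 6, 13, 39), (15, 6, 2, 4), (15, 6, 30, 17), (15, 6, 8, 26), (15, 6, 8, 28), (15, 7, 13, 39), (15, 7, 2, 4), (15, 7, 30, 17), (15, 7, 8, 26), (15, 7, 8, 28), (17, 17, 14, 19), (17, 17, 25, 18), (17, 17, 5, 18), (33, 1, 15, 9), (33, 20, 15, 9)}
Filtering on E ≠ 7 leaves {(15, 21, 13, 39), (15, 21, 2, 4), (15, 21, 30, 17), (15, 21, 8, 26), (15, 21, 8, 28), (15, 6, 13, 39), (15, 6, 2, 4), (15, 6, 30, 17), (15, 6, 8, 26), (15, 6, 8, 28), (17, 17, 14, 19), (17, 17, 25, 18), (17, 17, 5, 18), (33, 1, 15, 9), (33, 20, 15, 9)}.
Projecting to A, E, C (1 duplicate(s) eliminated): {(15, 21, 17), (15, 21, 26), (15, 21, 28), (15, 21, 39), (15, 21, 4), (15, 6, 17), (15, 6, 26), (15, 6, 28), (15, 6, 39), (15, 6, 4), (17, 17, 18), (17, 17, 19), (33, 1, 9), (33, 20, 9)}
Filtering on A ≤ 28 leaves {(15, 21, 17), (15, 21, 26), (15, 21, 28), (15, 21, 39), (15, 21, 4), (15, 6, 17), (15, 6, 26), (15, 6, 28), (15, 6, 39), (15, 6, 4), (17, 17, 18), (17, 17, 19)}.

{(15, 21, 17), (15, 21, 26), (15, 21, 28), (15, 21, 39), (15, 21, 4), (15, 6, 17), (15, 6, 26), (15, 6, 28), (15, 6, 39), (15, 6, 4), (17, 17, 18), (17, 17, 19)}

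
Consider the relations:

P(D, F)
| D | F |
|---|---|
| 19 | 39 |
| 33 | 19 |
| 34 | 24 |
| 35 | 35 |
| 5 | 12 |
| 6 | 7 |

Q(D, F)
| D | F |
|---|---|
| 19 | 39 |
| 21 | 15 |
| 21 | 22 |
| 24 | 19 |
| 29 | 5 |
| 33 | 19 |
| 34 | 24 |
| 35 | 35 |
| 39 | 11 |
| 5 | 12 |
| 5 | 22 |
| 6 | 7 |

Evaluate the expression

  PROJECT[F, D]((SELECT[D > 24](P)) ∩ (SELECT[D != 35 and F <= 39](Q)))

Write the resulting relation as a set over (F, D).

{(19, 33), (24, 34)}

Selection D > 24: {(33, 19), (34, 24), (35, 35)}
Selection D != 35 and F <= 39: {(19, 39), (21, 15), (21, 22), (24, 19), (29, 5), (33, 19), (34, 24), (39, 11), (5, 12), (5, 22), (6, 7)}
Intersection: {(33, 19), (34, 24), (35, 35)} with {(19, 39), (21, 15), (21, 22), (24, 19), (29, 5), (33, 19), (34, 24), (39, 11), (5, 12), (5, 22), (6, 7)} → {(33, 19), (34, 24)}
π_{F, D} gives {(19, 33), (24, 34)}.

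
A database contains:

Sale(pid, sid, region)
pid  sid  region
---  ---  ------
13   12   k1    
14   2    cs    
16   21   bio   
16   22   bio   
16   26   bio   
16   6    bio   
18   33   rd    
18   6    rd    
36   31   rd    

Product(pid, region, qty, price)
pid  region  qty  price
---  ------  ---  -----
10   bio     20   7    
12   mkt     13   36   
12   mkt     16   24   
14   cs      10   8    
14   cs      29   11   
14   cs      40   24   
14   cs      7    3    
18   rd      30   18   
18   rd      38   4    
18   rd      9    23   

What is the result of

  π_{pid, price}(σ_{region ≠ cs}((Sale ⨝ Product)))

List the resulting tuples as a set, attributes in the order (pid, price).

{(18, 18), (18, 23), (18, 4)}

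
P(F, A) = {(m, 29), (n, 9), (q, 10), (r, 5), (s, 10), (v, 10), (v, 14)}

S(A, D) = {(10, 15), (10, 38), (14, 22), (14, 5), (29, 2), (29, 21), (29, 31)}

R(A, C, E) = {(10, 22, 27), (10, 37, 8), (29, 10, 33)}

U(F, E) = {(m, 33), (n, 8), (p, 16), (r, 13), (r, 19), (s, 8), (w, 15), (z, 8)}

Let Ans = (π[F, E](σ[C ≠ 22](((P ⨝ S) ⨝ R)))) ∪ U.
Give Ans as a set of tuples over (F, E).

{(m, 33), (n, 8), (p, 16), (q, 8), (r, 13), (r, 19), (s, 8), (v, 8), (w, 15), (z, 8)}

P ⋈ S (natural join on A): {(m, 29, 2), (m, 29, 21), (m, 29, 31), (q, 10, 15), (q, 10, 38), (s, 10, 15), (s, 10, 38), (v, 10, 15), (v, 10, 38), (v, 14, 22), (v, 14, 5)}
(P ⨝ S) ⋈ R (natural join on A): {(m, 29, 2, 10, 33), (m, 29, 21, 10, 33), (m, 29, 31, 10, 33), (q, 10, 15, 22, 27), (q, 10, 15, 37, 8), (q, 10, 38, 22, 27), (q, 10, 38, 37, 8), (s, 10, 15, 22, 27), (s, 10, 15, 37, 8), (s, 10, 38, 22, 27), (s, 10, 38, 37, 8), (v, 10, 15, 22, 27), (v, 10, 15, 37, 8), (v, 10, 38, 22, 27), (v, 10, 38, 37, 8)}
Filtering on C ≠ 22 leaves {(m, 29, 2, 10, 33), (m, 29, 21, 10, 33), (m, 29, 31, 10, 33), (q, 10, 15, 37, 8), (q, 10, 38, 37, 8), (s, 10, 15, 37, 8), (s, 10, 38, 37, 8), (v, 10, 15, 37, 8), (v, 10, 38, 37, 8)}.
π[F, E]: project onto (F, E) (5 duplicate(s) eliminated) → {(m, 33), (q, 8), (s, 8), (v, 8)}
Taking the union: {(m, 33), (n, 8), (p, 16), (q, 8), (r, 13), (r, 19), (s, 8), (v, 8), (w, 15), (z, 8)}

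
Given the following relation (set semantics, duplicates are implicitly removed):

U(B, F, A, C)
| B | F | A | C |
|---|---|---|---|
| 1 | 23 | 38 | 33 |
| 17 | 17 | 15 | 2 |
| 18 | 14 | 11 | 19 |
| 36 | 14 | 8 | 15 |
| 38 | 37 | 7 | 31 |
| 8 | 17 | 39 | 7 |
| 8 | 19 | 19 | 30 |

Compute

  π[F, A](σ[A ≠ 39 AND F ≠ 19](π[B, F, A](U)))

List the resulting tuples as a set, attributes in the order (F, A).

Keep only column(s) B, F, A: {(1, 23, 38), (17, 17, 15), (18, 14, 11), (36, 14, 8), (38, 37, 7), (8, 17, 39), (8, 19, 19)}
Filtering on A ≠ 39 AND F ≠ 19 leaves {(1, 23, 38), (17, 17, 15), (18, 14, 11), (36, 14, 8), (38, 37, 7)}.
Keep only column(s) F, A: {(14, 11), (14, 8), (17, 15), (23, 38), (37, 7)}

{(14, 11), (14, 8), (17, 15), (23, 38), (37, 7)}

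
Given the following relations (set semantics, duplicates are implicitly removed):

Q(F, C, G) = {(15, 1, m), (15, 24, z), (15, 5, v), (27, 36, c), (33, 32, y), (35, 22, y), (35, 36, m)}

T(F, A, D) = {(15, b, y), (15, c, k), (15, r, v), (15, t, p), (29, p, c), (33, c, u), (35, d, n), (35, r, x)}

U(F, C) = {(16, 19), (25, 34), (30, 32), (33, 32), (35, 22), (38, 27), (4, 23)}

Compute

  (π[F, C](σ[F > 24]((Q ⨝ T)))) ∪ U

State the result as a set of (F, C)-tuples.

Joining Q and T on F yields {(15, 1, m, b, y), (15, 1, m, c, k), (15, 1, m, r, v), (15, 1, m, t, p), (15, 24, z, b, y), (15, 24, z, c, k), (15, 24, z, r, v), (15, 24, z, t, p), (15, 5, v, b, y), (15, 5, v, c, k), (15, 5, v, r, v), (15, 5, v, t, p), (33, 32, y, c, u), (35, 22, y, d, n), (35, 22, y, r, x), (35, 36, m, d, n), (35, 36, m, r, x)}.
Filtering on F > 24 leaves {(33, 32, y, c, u), (35, 22, y, d, n), (35, 22, y, r, x), (35, 36, m, d, n), (35, 36, m, r, x)}.
π_{F, C} gives {(33, 32), (35, 22), (35, 36)} (2 duplicate(s) eliminated).
Set union of the two operands is {(16, 19), (25, 34), (30, 32), (33, 32), (35, 22), (35, 36), (38, 27), (4, 23)}.

{(16, 19), (25, 34), (30, 32), (33, 32), (35, 22), (35, 36), (38, 27), (4, 23)}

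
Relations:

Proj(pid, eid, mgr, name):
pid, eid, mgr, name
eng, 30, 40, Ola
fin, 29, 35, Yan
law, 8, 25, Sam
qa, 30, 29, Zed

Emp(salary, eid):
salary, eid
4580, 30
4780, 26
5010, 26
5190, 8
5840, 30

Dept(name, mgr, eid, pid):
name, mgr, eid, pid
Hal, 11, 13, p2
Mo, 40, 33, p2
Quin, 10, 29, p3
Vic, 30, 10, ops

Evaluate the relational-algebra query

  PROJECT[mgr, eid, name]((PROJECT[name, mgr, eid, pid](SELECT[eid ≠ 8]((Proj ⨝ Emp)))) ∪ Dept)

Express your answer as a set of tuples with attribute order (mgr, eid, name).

Proj ⋈ Emp (natural join on eid): {(eng, 30, 40, Ola, 4580), (eng, 30, 40, Ola, 5840), (law, 8, 25, Sam, 5190), (qa, 30, 29, Zed, 4580), (qa, 30, 29, Zed, 5840)}
Filtering on eid ≠ 8 leaves {(eng, 30, 40, Ola, 4580), (eng, 30, 40, Ola, 5840), (qa, 30, 29, Zed, 4580), (qa, 30, 29, Zed, 5840)}.
π[name, mgr, eid, pid]: project onto (name, mgr, eid, pid) (2 duplicate(s) eliminated) → {(Ola, 40, 30, eng), (Zed, 29, 30, qa)}
Taking the union: {(Hal, 11, 13, p2), (Mo, 40, 33, p2), (Ola, 40, 30, eng), (Quin, 10, 29, p3), (Vic, 30, 10, ops), (Zed, 29, 30, qa)}
π[mgr, eid, name]: project onto (mgr, eid, name) → {(10, 29, Quin), (11, 13, Hal), (29, 30, Zed), (30, 10, Vic), (40, 30, Ola), (40, 33, Mo)}

{(10, 29, Quin), (11, 13, Hal), (29, 30, Zed), (30, 10, Vic), (40, 30, Ola), (40, 33, Mo)}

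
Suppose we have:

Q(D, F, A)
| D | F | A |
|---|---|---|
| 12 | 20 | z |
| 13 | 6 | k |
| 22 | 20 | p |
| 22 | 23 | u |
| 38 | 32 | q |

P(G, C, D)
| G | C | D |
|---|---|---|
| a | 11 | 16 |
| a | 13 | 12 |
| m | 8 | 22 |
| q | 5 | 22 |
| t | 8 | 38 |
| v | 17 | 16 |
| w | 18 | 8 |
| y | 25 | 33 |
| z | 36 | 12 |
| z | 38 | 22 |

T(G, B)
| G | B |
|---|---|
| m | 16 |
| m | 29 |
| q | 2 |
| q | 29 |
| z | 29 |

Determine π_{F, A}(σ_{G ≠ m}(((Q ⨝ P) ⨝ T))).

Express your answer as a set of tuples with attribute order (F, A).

Natural join on D: {(12, 20, z, a, 13), (12, 20, z, z, 36), (22, 20, p, m, 8), (22, 20, p, q, 5), (22, 20, p, z, 38), (22, 23, u, m, 8), (22, 23, u, q, 5), (22, 23, u, z, 38), (38, 32, q, t, 8)}
Natural join on G: {(12, 20, z, z, 36, 29), (22, 20, p, m, 8, 16), (22, 20, p, m, 8, 29), (22, 20, p, q, 5, 2), (22, 20, p, q, 5, 29), (22, 20, p, z, 38, 29), (22, 23, u, m, 8, 16), (22, 23, u, m, 8, 29), (22, 23, u, q, 5, 2), (22, 23, u, q, 5, 29), (22, 23, u, z, 38, 29)}
Filtering on G ≠ m leaves {(12, 20, z, z, 36, 29), (22, 20, p, q, 5, 2), (22, 20, p, q, 5, 29), (22, 20, p, z, 38, 29), (22, 23, u, q, 5, 2), (22, 23, u, q, 5, 29), (22, 23, u, z, 38, 29)}.
π_{F, A} gives {(20, p), (20, z), (23, u)} (4 duplicate(s) eliminated).

{(20, p), (20, z), (23, u)}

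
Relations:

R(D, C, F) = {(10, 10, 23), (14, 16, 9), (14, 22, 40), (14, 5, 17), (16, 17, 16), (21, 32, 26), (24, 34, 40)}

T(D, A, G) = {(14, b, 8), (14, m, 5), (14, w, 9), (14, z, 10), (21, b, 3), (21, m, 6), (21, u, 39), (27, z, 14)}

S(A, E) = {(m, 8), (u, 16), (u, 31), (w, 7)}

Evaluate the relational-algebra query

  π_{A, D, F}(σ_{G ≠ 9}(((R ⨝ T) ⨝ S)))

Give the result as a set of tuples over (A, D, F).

{(m, 14, 17), (m, 14, 40), (m, 14, 9), (m, 21, 26), (u, 21, 26)}

Natural join on D: {(14, 16, 9, b, 8), (14, 16, 9, m, 5), (14, 16, 9, w, 9), (14, 16, 9, z, 10), (14, 22, 40, b, 8), (14, 22, 40, m, 5), (14, 22, 40, w, 9), (14, 22, 40, z, 10), (14, 5, 17, b, 8), (14, 5, 17, m, 5), (14, 5, 17, w, 9), (14, 5, 17, z, 10), (21, 32, 26, b, 3), (21, 32, 26, m, 6), (21, 32, 26, u, 39)}
Natural join on A: {(14, 16, 9, m, 5, 8), (14, 16, 9, w, 9, 7), (14, 22, 40, m, 5, 8), (14, 22, 40, w, 9, 7), (14, 5, 17, m, 5, 8), (14, 5, 17, w, 9, 7), (21, 32, 26, m, 6, 8), (21, 32, 26, u, 39, 16), (21, 32, 26, u, 39, 31)}
Selection G ≠ 9: {(14, 16, 9, m, 5, 8), (14, 22, 40, m, 5, 8), (14, 5, 17, m, 5, 8), (21, 32, 26, m, 6, 8), (21, 32, 26, u, 39, 16), (21, 32, 26, u, 39, 31)}
Keep only column(s) A, D, F (1 duplicate(s) eliminated): {(m, 14, 17), (m, 14, 40), (m, 14, 9), (m, 21, 26), (u, 21, 26)}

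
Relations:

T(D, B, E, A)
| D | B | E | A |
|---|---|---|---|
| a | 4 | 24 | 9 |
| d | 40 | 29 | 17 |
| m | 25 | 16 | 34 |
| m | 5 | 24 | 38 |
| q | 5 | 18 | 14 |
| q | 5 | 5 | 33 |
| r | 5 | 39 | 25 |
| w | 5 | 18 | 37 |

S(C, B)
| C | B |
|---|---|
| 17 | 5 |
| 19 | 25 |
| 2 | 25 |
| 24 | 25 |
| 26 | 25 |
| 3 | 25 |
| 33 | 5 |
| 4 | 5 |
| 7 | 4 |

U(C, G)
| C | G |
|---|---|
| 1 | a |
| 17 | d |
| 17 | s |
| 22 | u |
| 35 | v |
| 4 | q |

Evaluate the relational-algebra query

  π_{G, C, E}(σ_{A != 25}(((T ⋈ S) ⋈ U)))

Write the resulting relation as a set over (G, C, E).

{(d, 17, 18), (d, 17, 24), (d, 17, 5), (q, 4, 18), (q, 4, 24), (q, 4, 5), (s, 17, 18), (s, 17, 24), (s, 17, 5)}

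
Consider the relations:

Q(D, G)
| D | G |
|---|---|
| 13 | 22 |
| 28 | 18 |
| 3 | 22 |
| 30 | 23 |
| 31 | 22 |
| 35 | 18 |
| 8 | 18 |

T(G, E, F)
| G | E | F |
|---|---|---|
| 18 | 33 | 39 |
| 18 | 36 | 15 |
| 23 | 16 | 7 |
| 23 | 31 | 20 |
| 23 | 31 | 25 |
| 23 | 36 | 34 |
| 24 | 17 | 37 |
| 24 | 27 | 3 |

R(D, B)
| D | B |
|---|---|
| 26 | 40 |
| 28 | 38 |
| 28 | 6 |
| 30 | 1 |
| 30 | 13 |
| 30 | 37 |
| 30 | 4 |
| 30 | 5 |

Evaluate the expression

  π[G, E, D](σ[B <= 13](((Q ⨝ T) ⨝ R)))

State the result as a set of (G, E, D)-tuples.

Joining Q and T on G yields {(28, 18, 33, 39), (28, 18, 36, 15), (30, 23, 16, 7), (30, 23, 31, 20), (30, 23, 31, 25), (30, 23, 36, 34), (35, 18, 33, 39), (35, 18, 36, 15), (8, 18, 33, 39), (8, 18, 36, 15)}.
Joining (Q ⨝ T) and R on D yields {(28, 18, 33, 39, 38), (28, 18, 33, 39, 6), (28, 18, 36, 15, 38), (28, 18, 36, 15, 6), (30, 23, 16, 7, 1), (30, 23, 16, 7, 13), (30, 23, 16, 7, 37), (30, 23, 16, 7, 4), (30, 23, 16, 7, 5), (30, 23, 31, 20, 1), (30, 23, 31, 20, 13), (30, 23, 31, 20, 37), (30, 23, 31, 20, 4), (30, 23, 31, 20, 5), (30, 23, 31, 25, 1), (30, 23, 31, 25, 13), (30, 23, 31, 25, 37), (30, 23, 31, 25, 4), (30, 23, 31, 25, 5), (30, 23, 36, 34, 1), (30, 23, 36, 34, 13), (30, 23, 36, 34, 37), (30, 23, 36, 34, 4), (30, 23, 36, 34, 5)}.
Apply σ_{B <= 13}; surviving tuples: {(28, 18, 33, 39, 6), (28, 18, 36, 15, 6), (30, 23, 16, 7, 1), (30, 23, 16, 7, 13), (30, 23, 16, 7, 4), (30, 23, 16, 7, 5), (30, 23, 31, 20, 1), (30, 23, 31, 20, 13), (30, 23, 31, 20, 4), (30, 23, 31, 20, 5), (30, 23, 31, 25, 1), (30, 23, 31, 25, 13), (30, 23, 31, 25, 4), (30, 23, 31, 25, 5), (30, 23, 36, 34, 1), (30, 23, 36, 34, 13), (30, 23, 36, 34, 4), (30, 23, 36, 34, 5)}
π[G, E, D]: project onto (G, E, D) (13 duplicate(s) eliminated) → {(18, 33, 28), (18, 36, 28), (23, 16, 30), (23, 31, 30), (23, 36, 30)}

{(18, 33, 28), (18, 36, 28), (23, 16, 30), (23, 31, 30), (23, 36, 30)}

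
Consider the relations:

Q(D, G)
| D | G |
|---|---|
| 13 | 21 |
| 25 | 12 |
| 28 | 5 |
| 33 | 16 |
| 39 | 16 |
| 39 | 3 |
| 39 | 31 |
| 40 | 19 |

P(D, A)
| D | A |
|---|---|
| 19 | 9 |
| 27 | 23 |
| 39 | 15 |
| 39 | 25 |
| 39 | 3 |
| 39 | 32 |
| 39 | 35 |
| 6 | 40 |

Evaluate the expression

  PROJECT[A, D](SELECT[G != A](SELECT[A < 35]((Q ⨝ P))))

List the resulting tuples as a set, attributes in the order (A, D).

{(15, 39), (25, 39), (3, 39), (32, 39)}

Natural join on D: {(39, 16, 15), (39, 16, 25), (39, 16, 3), (39, 16, 32), (39, 16, 35), (39, 3, 15), (39, 3, 25), (39, 3, 3), (39, 3, 32), (39, 3, 35), (39, 31, 15), (39, 31, 25), (39, 31, 3), (39, 31, 32), (39, 31, 35)}
Apply σ_{A < 35}; surviving tuples: {(39, 16, 15), (39, 16, 25), (39, 16, 3), (39, 16, 32), (39, 3, 15), (39, 3, 25), (39, 3, 3), (39, 3, 32), (39, 31, 15), (39, 31, 25), (39, 31, 3), (39, 31, 32)}
Apply σ_{G != A}; surviving tuples: {(39, 16, 15), (39, 16, 25), (39, 16, 3), (39, 16, 32), (39, 3, 15), (39, 3, 25), (39, 3, 32), (39, 31, 15), (39, 31, 25), (39, 31, 3), (39, 31, 32)}
Keep only column(s) A, D (7 duplicate(s) eliminated): {(15, 39), (25, 39), (3, 39), (32, 39)}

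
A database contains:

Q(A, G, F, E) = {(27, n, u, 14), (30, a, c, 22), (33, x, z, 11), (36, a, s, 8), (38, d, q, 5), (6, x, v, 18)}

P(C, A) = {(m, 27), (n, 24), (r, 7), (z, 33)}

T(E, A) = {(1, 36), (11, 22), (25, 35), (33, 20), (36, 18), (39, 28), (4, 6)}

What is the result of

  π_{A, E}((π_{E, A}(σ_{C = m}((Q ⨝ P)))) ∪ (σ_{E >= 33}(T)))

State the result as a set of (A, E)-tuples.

Q ⋈ P (natural join on A): {(27, n, u, 14, m), (33, x, z, 11, z)}
Apply σ_{C = m}; surviving tuples: {(27, n, u, 14, m)}
π_{E, A} gives {(14, 27)}.
Apply σ_{E >= 33}; surviving tuples: {(33, 20), (36, 18), (39, 28)}
Set union of the two operands is {(14, 27), (33, 20), (36, 18), (39, 28)}.
π_{A, E} gives {(18, 36), (20, 33), (27, 14), (28, 39)}.

{(18, 36), (20, 33), (27, 14), (28, 39)}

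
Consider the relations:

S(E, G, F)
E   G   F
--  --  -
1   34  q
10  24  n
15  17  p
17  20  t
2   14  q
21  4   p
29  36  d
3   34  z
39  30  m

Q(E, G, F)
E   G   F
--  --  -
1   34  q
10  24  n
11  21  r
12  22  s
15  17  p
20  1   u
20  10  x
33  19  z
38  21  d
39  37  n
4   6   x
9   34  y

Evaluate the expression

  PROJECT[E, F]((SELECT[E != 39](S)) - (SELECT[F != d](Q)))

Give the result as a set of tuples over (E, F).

Filtering on E != 39 leaves {(1, 34, q), (10, 24, n), (15, 17, p), (17, 20, t), (2, 14, q), (21, 4, p), (29, 36, d), (3, 34, z)}.
Filtering on F != d leaves {(1, 34, q), (10, 24, n), (11, 21, r), (12, 22, s), (15, 17, p), (20, 1, u), (20, 10, x), (33, 19, z), (39, 37, n), (4, 6, x), (9, 34, y)}.
Taking the difference: {(17, 20, t), (2, 14, q), (21, 4, p), (29, 36, d), (3, 34, z)}
π_{E, F} gives {(17, t), (2, q), (21, p), (29, d), (3, z)}.

{(17, t), (2, q), (21, p), (29, d), (3, z)}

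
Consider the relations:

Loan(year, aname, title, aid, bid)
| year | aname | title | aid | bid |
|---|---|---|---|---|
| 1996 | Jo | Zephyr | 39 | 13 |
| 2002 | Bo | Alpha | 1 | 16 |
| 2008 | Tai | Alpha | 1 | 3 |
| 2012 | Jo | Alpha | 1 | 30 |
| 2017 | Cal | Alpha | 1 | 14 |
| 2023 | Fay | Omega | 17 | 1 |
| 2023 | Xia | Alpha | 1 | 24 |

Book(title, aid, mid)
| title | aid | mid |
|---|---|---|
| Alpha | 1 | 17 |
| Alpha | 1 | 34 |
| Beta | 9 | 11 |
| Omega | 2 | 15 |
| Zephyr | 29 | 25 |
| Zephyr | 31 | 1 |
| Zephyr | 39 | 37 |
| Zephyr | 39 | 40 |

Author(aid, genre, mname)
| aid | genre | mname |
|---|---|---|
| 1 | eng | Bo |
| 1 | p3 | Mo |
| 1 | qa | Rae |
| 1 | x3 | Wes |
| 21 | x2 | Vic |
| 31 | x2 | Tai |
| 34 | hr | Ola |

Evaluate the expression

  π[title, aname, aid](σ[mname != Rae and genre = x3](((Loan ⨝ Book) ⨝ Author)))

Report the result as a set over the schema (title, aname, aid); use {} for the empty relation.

Loan ⋈ Book (natural join on title, aid): {(1996, Jo, Zephyr, 39, 13, 37), (1996, Jo, Zephyr, 39, 13, 40), (2002, Bo, Alpha, 1, 16, 17), (2002, Bo, Alpha, 1, 16, 34), (2008, Tai, Alpha, 1, 3, 17), (2008, Tai, Alpha, 1, 3, 34), (2012, Jo, Alpha, 1, 30, 17), (2012, Jo, Alpha, 1, 30, 34), (2017, Cal, Alpha, 1, 14, 17), (2017, Cal, Alpha, 1, 14, 34), (2023, Xia, Alpha, 1, 24, 17), (2023, Xia, Alpha, 1, 24, 34)}
(Loan ⨝ Book) ⋈ Author (natural join on aid): {(2002, Bo, Alpha, 1, 16, 17, eng, Bo), (2002, Bo, Alpha, 1, 16, 17, p3, Mo), (2002, Bo, Alpha, 1, 16, 17, qa, Rae), (2002, Bo, Alpha, 1, 16, 17, x3, Wes), (2002, Bo, Alpha, 1, 16, 34, eng, Bo), (2002, Bo, Alpha, 1, 16, 34, p3, Mo), (2002, Bo, Alpha, 1, 16, 34, qa, Rae), (2002, Bo, Alpha, 1, 16, 34, x3, Wes), (2008, Tai, Alpha, 1, 3, 17, eng, Bo), (2008, Tai, Alpha, 1, 3, 17, p3, Mo), (2008, Tai, Alpha, 1, 3, 17, qa, Rae), (2008, Tai, Alpha, 1, 3, 17, x3, Wes), (2008, Tai, Alpha, 1, 3, 34, eng, Bo), (2008, Tai, Alpha, 1, 3, 34, p3, Mo), (2008, Tai, Alpha, 1, 3, 34, qa, Rae), (2008, Tai, Alpha, 1, 3, 34, x3, Wes), (2012, Jo, Alpha, 1, 30, 17, eng, Bo), (2012, Jo, Alpha, 1, 30, 17, p3, Mo), (2012, Jo, Alpha, 1, 30, 17, qa, Rae), (2012, Jo, Alpha, 1, 30, 17, x3, Wes), (2012, Jo, Alpha, 1, 30, 34, eng, Bo), (2012, Jo, Alpha, 1, 30, 34, p3, Mo), (2012, Jo, Alpha, 1, 30, 34, qa, Rae), (2012, Jo, Alpha, 1, 30, 34, x3, Wes), (2017, Cal, Alpha, 1, 14, 17, eng, Bo), (2017, Cal, Alpha, 1, 14, 17, p3, Mo), (2017, Cal, Alpha, 1, 14, 17, qa, Rae), (2017, Cal, Alpha, 1, 14, 17, x3, Wes), (2017, Cal, Alpha, 1, 14, 34, eng, Bo), (2017, Cal, Alpha, 1, 14, 34, p3, Mo), (2017, Cal, Alpha, 1, 14, 34, qa, Rae), (2017, Cal, Alpha, 1, 14, 34, x3, Wes), (2023, Xia, Alpha, 1, 24, 17, eng, Bo), (2023, Xia, Alpha, 1, 24, 17, p3, Mo), (2023, Xia, Alpha, 1, 24, 17, qa, Rae), (2023, Xia, Alpha, 1, 24, 17, x3, Wes), (2023, Xia, Alpha, 1, 24, 34, eng, Bo), (2023, Xia, Alpha, 1, 24, 34, p3, Mo), (2023, Xia, Alpha, 1, 24, 34, qa, Rae), (2023, Xia, Alpha, 1, 24, 34, x3, Wes)}
σ[mname != Rae and genre = x3]: keep tuples satisfying mname != Rae and genre = x3 → {(2002, Bo, Alpha, 1, 16, 17, x3, Wes), (2002, Bo, Alpha, 1, 16, 34, x3, Wes), (2008, Tai, Alpha, 1, 3, 17, x3, Wes), (2008, Tai, Alpha, 1, 3, 34, x3, Wes), (2012, Jo, Alpha, 1, 30, 17, x3, Wes), (2012, Jo, Alpha, 1, 30, 34, x3, Wes), (2017, Cal, Alpha, 1, 14, 17, x3, Wes), (2017, Cal, Alpha, 1, 14, 34, x3, Wes), (2023, Xia, Alpha, 1, 24, 17, x3, Wes), (2023, Xia, Alpha, 1, 24, 34, x3, Wes)}
π[title, aname, aid]: project onto (title, aname, aid) (5 duplicate(s) eliminated) → {(Alpha, Bo, 1), (Alpha, Cal, 1), (Alpha, Jo, 1), (Alpha, Tai, 1), (Alpha, Xia, 1)}

{(Alpha, Bo, 1), (Alpha, Cal, 1), (Alpha, Jo, 1), (Alpha, Tai, 1), (Alpha, Xia, 1)}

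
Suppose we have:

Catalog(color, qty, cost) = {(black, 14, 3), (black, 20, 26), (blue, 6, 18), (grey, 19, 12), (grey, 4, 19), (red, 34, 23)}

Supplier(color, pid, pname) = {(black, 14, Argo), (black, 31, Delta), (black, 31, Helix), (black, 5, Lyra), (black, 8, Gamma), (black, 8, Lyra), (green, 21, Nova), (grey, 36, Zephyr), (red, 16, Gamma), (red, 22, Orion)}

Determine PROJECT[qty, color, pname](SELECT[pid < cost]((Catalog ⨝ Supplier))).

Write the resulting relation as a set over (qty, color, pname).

Catalog ⋈ Supplier (natural join on color): {(black, 14, 3, 14, Argo), (black, 14, 3, 31, Delta), (black, 14, 3, 31, Helix), (black, 14, 3, 5, Lyra), (black, 14, 3, 8, Gamma), (black, 14, 3, 8, Lyra), (black, 20, 26, 14, Argo), (black, 20, 26, 31, Delta), (black, 20, 26, 31, Helix), (black, 20, 26, 5, Lyra), (black, 20, 26, 8, Gamma), (black, 20, 26, 8, Lyra), (grey, 19, 12, 36, Zephyr), (grey, 4, 19, 36, Zephyr), (red, 34, 23, 16, Gamma), (red, 34, 23, 22, Orion)}
Filtering on pid < cost leaves {(black, 20, 26, 14, Argo), (black, 20, 26, 5, Lyra), (black, 20, 26, 8, Gamma), (black, 20, 26, 8, Lyra), (red, 34, 23, 16, Gamma), (red, 34, 23, 22, Orion)}.
Keep only column(s) qty, color, pname (1 duplicate(s) eliminated): {(20, black, Argo), (20, black, Gamma), (20, black, Lyra), (34, red, Gamma), (34, red, Orion)}

{(20, black, Argo), (20, black, Gamma), (20, black, Lyra), (34, red, Gamma), (34, red, Orion)}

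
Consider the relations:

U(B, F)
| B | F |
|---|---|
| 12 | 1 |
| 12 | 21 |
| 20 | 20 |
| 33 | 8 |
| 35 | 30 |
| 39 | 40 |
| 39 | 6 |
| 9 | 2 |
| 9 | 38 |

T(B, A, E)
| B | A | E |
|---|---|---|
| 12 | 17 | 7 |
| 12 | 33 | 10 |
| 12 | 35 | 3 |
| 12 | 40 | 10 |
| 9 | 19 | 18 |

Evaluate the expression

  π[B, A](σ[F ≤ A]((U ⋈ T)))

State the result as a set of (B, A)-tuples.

U ⋈ T (natural join on B): {(12, 1, 17, 7), (12, 1, 33, 10), (12, 1, 35, 3), (12, 1, 40, 10), (12, 21, 17, 7), (12, 21, 33, 10), (12, 21, 35, 3), (12, 21, 40, 10), (9, 2, 19, 18), (9, 38, 19, 18)}
Selection F ≤ A: {(12, 1, 17, 7), (12, 1, 33, 10), (12, 1, 35, 3), (12, 1, 40, 10), (12, 21, 33, 10), (12, 21, 35, 3), (12, 21, 40, 10), (9, 2, 19, 18)}
π_{B, A} gives {(12, 17), (12, 33), (12, 35), (12, 40), (9, 19)} (3 duplicate(s) eliminated).

{(12, 17), (12, 33), (12, 35), (12, 40), (9, 19)}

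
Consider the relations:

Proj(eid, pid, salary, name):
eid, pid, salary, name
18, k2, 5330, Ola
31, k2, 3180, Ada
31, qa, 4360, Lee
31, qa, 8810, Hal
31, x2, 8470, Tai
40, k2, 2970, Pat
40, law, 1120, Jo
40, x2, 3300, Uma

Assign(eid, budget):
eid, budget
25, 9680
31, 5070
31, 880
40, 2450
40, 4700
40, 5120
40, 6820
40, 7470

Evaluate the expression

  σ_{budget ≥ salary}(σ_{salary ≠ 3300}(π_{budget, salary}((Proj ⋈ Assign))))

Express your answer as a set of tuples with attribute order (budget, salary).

{(2450, 1120), (4700, 1120), (4700, 2970), (5070, 3180), (5070, 4360), (5120, 1120), (5120, 2970), (6820, 1120), (6820, 2970), (7470, 1120), (7470, 2970)}

Natural join on eid: {(31, k2, 3180, Ada, 5070), (31, k2, 3180, Ada, 880), (31, qa, 4360, Lee, 5070), (31, qa, 4360, Lee, 880), (31, qa, 8810, Hal, 5070), (31, qa, 8810, Hal, 880), (31, x2, 8470, Tai, 5070), (31, x2, 8470, Tai, 880), (40, k2, 2970, Pat, 2450), (40, k2, 2970, Pat, 4700), (40, k2, 2970, Pat, 5120), (40, k2, 2970, Pat, 6820), (40, k2, 2970, Pat, 7470), (40, law, 1120, Jo, 2450), (40, law, 1120, Jo, 4700), (40, law, 1120, Jo, 5120), (40, law, 1120, Jo, 6820), (40, law, 1120, Jo, 7470), (40, x2, 3300, Uma, 2450), (40, x2, 3300, Uma, 4700), (40, x2, 3300, Uma, 5120), (40, x2, 3300, Uma, 6820), (40, x2, 3300, Uma, 7470)}
Projecting to budget, salary: {(2450, 1120), (2450, 2970), (2450, 3300), (4700, 1120), (4700, 2970), (4700, 3300), (5070, 3180), (5070, 4360), (5070, 8470), (5070, 8810), (5120, 1120), (5120, 2970), (5120, 3300), (6820, 1120), (6820, 2970), (6820, 3300), (7470, 1120), (7470, 2970), (7470, 3300), (880, 3180), (880, 4360), (880, 8470), (880, 8810)}
Apply σ_{salary ≠ 3300}; surviving tuples: {(2450, 1120), (2450, 2970), (4700, 1120), (4700, 2970), (5070, 3180), (5070, 4360), (5070, 8470), (5070, 8810), (5120, 1120), (5120, 2970), (6820, 1120), (6820, 2970), (7470, 1120), (7470, 2970), (880, 3180), (880, 4360), (880, 8470), (880, 8810)}
Apply σ_{budget ≥ salary}; surviving tuples: {(2450, 1120), (4700, 1120), (4700, 2970), (5070, 3180), (5070, 4360), (5120, 1120), (5120, 2970), (6820, 1120), (6820, 2970), (7470, 1120), (7470, 2970)}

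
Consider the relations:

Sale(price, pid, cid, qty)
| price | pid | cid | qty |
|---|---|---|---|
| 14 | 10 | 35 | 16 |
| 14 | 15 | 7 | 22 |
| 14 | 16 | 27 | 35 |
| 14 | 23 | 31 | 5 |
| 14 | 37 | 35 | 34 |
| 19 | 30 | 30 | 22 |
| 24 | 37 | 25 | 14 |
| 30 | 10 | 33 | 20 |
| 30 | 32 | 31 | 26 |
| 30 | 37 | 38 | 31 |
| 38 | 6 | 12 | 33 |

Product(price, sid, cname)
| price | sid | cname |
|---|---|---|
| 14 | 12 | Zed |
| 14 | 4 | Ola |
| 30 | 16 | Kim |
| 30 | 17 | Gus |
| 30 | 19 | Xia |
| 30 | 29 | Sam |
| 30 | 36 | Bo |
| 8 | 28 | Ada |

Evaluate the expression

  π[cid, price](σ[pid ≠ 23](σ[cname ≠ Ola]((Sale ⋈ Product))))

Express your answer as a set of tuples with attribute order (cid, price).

{(27, 14), (31, 30), (33, 30), (35, 14), (38, 30), (7, 14)}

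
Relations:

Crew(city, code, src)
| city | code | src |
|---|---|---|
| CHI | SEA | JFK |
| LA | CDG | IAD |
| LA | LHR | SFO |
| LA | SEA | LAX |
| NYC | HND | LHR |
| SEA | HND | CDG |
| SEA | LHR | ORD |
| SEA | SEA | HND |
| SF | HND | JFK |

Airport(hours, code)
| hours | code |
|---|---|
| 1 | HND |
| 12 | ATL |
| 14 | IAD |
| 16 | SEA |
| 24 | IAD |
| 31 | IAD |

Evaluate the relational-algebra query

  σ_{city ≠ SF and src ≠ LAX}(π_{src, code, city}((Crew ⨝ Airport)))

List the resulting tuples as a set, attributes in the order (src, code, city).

{(CDG, HND, SEA), (HND, SEA, SEA), (JFK, SEA, CHI), (LHR, HND, NYC)}

Crew ⋈ Airport (natural join on code): {(CHI, SEA, JFK, 16), (LA, SEA, LAX, 16), (NYC, HND, LHR, 1), (SEA, HND, CDG, 1), (SEA, SEA, HND, 16), (SF, HND, JFK, 1)}
π_{src, code, city} gives {(CDG, HND, SEA), (HND, SEA, SEA), (JFK, HND, SF), (JFK, SEA, CHI), (LAX, SEA, LA), (LHR, HND, NYC)}.
σ[city ≠ SF and src ≠ LAX]: keep tuples satisfying city ≠ SF and src ≠ LAX → {(CDG, HND, SEA), (HND, SEA, SEA), (JFK, SEA, CHI), (LHR, HND, NYC)}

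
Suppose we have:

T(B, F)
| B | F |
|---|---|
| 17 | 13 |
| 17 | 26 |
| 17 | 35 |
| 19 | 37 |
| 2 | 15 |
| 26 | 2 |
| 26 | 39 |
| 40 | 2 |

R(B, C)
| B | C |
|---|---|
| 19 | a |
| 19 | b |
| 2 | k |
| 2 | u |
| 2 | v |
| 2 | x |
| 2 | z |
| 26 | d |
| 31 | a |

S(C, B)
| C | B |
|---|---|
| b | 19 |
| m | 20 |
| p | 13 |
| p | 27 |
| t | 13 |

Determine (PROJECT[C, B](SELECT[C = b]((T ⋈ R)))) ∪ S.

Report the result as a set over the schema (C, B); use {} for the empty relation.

Joining T and R on B yields {(19, 37, a), (19, 37, b), (2, 15, k), (2, 15, u), (2, 15, v), (2, 15, x), (2, 15, z), (26, 2, d), (26, 39, d)}.
σ[C = b]: keep tuples satisfying C = b → {(19, 37, b)}
π_{C, B} gives {(b, 19)}.
Set union of the two operands is {(b, 19), (m, 20), (p, 13), (p, 27), (t, 13)}.

{(b, 19), (m, 20), (p, 13), (p, 27), (t, 13)}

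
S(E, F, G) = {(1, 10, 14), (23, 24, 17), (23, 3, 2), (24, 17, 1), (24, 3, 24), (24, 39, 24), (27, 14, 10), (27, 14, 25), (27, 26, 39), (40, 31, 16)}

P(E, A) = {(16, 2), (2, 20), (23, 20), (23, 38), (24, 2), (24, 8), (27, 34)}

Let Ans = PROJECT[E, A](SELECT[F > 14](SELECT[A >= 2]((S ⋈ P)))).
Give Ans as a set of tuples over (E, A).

{(23, 20), (23, 38), (24, 2), (24, 8), (27, 34)}

Joining S and P on E yields {(23, 24, 17, 20), (23, 24, 17, 38), (23, 3, 2, 20), (23, 3, 2, 38), (24, 17, 1, 2), (24, 17, 1, 8), (24, 3, 24, 2), (24, 3, 24, 8), (24, 39, 24, 2), (24, 39, 24, 8), (27, 14, 10, 34), (27, 14, 25, 34), (27, 26, 39, 34)}.
σ[A >= 2]: keep tuples satisfying A >= 2 → {(23, 24, 17, 20), (23, 24, 17, 38), (23, 3, 2, 20), (23, 3, 2, 38), (24, 17, 1, 2), (24, 17, 1, 8), (24, 3, 24, 2), (24, 3, 24, 8), (24, 39, 24, 2), (24, 39, 24, 8), (27, 14, 10, 34), (27, 14, 25, 34), (27, 26, 39, 34)}
σ[F > 14]: keep tuples satisfying F > 14 → {(23, 24, 17, 20), (23, 24, 17, 38), (24, 17, 1, 2), (24, 17, 1, 8), (24, 39, 24, 2), (24, 39, 24, 8), (27, 26, 39, 34)}
π_{E, A} gives {(23, 20), (23, 38), (24, 2), (24, 8), (27, 34)} (2 duplicate(s) eliminated).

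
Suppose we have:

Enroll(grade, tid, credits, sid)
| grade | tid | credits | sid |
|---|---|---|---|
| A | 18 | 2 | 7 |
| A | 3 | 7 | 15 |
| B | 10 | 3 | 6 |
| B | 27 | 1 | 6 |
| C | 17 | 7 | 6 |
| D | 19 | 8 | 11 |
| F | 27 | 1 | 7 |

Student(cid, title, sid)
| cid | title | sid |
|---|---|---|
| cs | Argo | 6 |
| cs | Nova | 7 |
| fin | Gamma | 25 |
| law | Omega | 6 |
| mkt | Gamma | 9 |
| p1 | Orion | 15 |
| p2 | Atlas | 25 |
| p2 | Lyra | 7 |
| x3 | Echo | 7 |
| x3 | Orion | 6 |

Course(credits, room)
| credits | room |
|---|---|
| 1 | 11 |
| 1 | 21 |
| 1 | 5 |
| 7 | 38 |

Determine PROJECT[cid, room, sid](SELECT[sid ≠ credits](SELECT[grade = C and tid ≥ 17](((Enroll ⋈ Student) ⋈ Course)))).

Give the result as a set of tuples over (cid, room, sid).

Enroll ⋈ Student (natural join on sid): {(A, 18, 2, 7, cs, Nova), (A, 18, 2, 7, p2, Lyra), (A, 18, 2, 7, x3, Echo), (A, 3, 7, 15, p1, Orion), (B, 10, 3, 6, cs, Argo), (B, 10, 3, 6, law, Omega), (B, 10, 3, 6, x3, Orion), (B, 27, 1, 6, cs, Argo), (B, 27, 1, 6, law, Omega), (B, 27, 1, 6, x3, Orion), (C, 17, 7, 6, cs, Argo), (C, 17, 7, 6, law, Omega), (C, 17, 7, 6, x3, Orion), (F, 27, 1, 7, cs, Nova), (F, 27, 1, 7, p2, Lyra), (F, 27, 1, 7, x3, Echo)}
(Enroll ⋈ Student) ⋈ Course (natural join on credits): {(A, 3, 7, 15, p1, Orion, 38), (B, 27, 1, 6, cs, Argo, 11), (B, 27, 1, 6, cs, Argo, 21), (B, 27, 1, 6, cs, Argo, 5), (B, 27, 1, 6, law, Omega, 11), (B, 27, 1, 6, law, Omega, 21), (B, 27, 1, 6, law, Omega, 5), (B, 27, 1, 6, x3, Orion, 11), (B, 27, 1, 6, x3, Orion, 21), (B, 27, 1, 6, x3, Orion, 5), (C, 17, 7, 6, cs, Argo, 38), (C, 17, 7, 6, law, Omega, 38), (C, 17, 7, 6, x3, Orion, 38), (F, 27, 1, 7, cs, Nova, 11), (F, 27, 1, 7, cs, Nova, 21), (F, 27, 1, 7, cs, Nova, 5), (F, 27, 1, 7, p2, Lyra, 11), (F, 27, 1, 7, p2, Lyra, 21), (F, 27, 1, 7, p2, Lyra, 5), (F, 27, 1, 7, x3, Echo, 11), (F, 27, 1, 7, x3, Echo, 21), (F, 27, 1, 7, x3, Echo, 5)}
Filtering on grade = C and tid ≥ 17 leaves {(C, 17, 7, 6, cs, Argo, 38), (C, 17, 7, 6, law, Omega, 38), (C, 17, 7, 6, x3, Orion, 38)}.
Filtering on sid ≠ credits leaves {(C, 17, 7, 6, cs, Argo, 38), (C, 17, 7, 6, law, Omega, 38), (C, 17, 7, 6, x3, Orion, 38)}.
π_{cid, room, sid} gives {(cs, 38, 6), (law, 38, 6), (x3, 38, 6)}.

{(cs, 38, 6), (law, 38, 6), (x3, 38, 6)}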